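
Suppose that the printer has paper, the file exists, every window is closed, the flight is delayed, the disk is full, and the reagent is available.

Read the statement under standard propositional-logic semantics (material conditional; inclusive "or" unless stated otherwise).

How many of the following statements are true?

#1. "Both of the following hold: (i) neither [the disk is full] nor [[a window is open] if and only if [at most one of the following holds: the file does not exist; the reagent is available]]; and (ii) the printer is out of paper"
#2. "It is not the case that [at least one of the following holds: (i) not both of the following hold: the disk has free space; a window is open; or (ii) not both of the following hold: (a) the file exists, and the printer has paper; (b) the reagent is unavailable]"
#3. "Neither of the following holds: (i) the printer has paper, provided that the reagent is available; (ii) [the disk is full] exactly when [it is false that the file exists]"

0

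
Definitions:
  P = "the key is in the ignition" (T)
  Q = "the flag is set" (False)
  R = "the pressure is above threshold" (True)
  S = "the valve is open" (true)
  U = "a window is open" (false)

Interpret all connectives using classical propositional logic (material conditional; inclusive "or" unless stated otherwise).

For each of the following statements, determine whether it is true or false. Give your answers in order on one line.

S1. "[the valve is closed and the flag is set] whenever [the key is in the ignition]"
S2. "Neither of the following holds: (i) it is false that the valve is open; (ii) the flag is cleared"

S1: Parsed as P → (¬S ∧ Q)

¬S = ¬T = F
¬S ∧ Q = F ∧ F = F
P → (¬S ∧ Q) = T → F = F
So S1 is false.

S2: This is ¬S ↓ ¬Q.

¬S = ¬T = F
¬Q = ¬F = T
¬S ↓ ¬Q = F ↓ T = F
Thus S2 is false.

S1 F; S2 F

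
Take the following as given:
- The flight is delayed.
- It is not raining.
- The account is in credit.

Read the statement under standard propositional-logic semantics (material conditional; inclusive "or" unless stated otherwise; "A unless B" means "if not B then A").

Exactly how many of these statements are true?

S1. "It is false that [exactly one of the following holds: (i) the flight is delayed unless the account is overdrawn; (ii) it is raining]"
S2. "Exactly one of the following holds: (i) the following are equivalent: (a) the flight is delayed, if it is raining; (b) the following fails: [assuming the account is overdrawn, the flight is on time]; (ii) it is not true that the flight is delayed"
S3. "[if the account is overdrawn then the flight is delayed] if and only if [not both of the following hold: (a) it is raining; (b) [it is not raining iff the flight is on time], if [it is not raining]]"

1

Let S = "the flight is delayed" (T), G = "the account is overdrawn" (F), P = "it is raining" (F).

S1: In symbols: ¬((S ∨ G) ⊕ P)

S ∨ G = T ∨ F = T
(S ∨ G) ⊕ P = T ⊕ F = T
¬((S ∨ G) ⊕ P) = ¬T = F
Hence S1 is false.

S2: This is ((P → S) ↔ ¬(G → ¬S)) ⊕ ¬S.

P → S = F → T = T
¬S = ¬T = F
G → ¬S = F → F = T
¬(G → ¬S) = ¬T = F
(P → S) ↔ ¬(G → ¬S) = T ↔ F = F
¬S = ¬T = F
((P → S) ↔ ¬(G → ¬S)) ⊕ ¬S = F ⊕ F = F
Thus S2 is false.

S3: This is (G → S) ↔ (P ↑ (¬P → (¬P ↔ ¬S))).

G → S = F → T = T
¬P = ¬F = T
¬P = ¬F = T
¬S = ¬T = F
¬P ↔ ¬S = T ↔ F = F
¬P → (¬P ↔ ¬S) = T → F = F
P ↑ (¬P → (¬P ↔ ¬S)) = F ↑ F = T
(G → S) ↔ (P ↑ (¬P → (¬P ↔ ¬S))) = T ↔ T = T
Thus S3 is true.

True statements: 1 (S3).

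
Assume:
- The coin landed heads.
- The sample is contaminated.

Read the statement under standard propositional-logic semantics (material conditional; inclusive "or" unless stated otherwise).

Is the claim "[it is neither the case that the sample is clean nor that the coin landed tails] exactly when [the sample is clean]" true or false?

False.

Let Q = "the sample is contaminated" (T), P = "the coin landed heads" (T).
This is (¬Q ↓ ¬P) ↔ ¬Q.

¬Q = ¬T = F
¬P = ¬T = F
¬Q ↓ ¬P = F ↓ F = T
¬Q = ¬T = F
(¬Q ↓ ¬P) ↔ ¬Q = T ↔ F = F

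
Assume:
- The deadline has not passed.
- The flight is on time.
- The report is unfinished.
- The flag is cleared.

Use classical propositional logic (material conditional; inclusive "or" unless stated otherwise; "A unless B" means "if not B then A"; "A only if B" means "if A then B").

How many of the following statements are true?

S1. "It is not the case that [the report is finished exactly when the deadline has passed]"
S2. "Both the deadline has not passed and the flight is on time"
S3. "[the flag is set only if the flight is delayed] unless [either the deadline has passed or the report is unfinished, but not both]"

2

Let R = "the report is finished" (False), P = "the deadline has passed" (False), Q = "the flight is delayed" (False), S = "the flag is set" (False).

S1: Formalization: not (R iff P)

R iff P = False iff False = True
not (R iff P) = not True = False
Thus S1 is false.

S2: Formalization: not P and not Q

not P = not False = True
not Q = not False = True
not P and not Q = True and True = True
Thus S2 is true.

S3: This is (S -> Q) or (P xor not R).

S -> Q = False -> False = True
not R = not False = True
P xor not R = False xor True = True
(S -> Q) or (P xor not R) = True or True = True
Thus S3 is true.

2 of the 3 statements are true.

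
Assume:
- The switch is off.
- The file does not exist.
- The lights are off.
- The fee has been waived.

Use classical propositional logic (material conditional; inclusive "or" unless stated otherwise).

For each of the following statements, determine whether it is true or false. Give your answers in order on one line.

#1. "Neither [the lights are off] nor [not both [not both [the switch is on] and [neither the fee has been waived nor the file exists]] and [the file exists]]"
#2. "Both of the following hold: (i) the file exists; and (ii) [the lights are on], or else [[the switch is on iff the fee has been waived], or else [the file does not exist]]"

Let P = "the lights are on" (False), R = "the switch is on" (False), V = "the fee has been waived" (True), N = "the file exists" (False).

#1: This is not P nor ((R nand (V nor N)) nand N).

not P = not False = True
V nor N = True nor False = False
R nand (V nor N) = False nand False = True
(R nand (V nor N)) nand N = True nand False = True
not P nor ((R nand (V nor N)) nand N) = True nor True = False
So #1 is false.

#2: Parsed as N and (P or ((R iff V) or not N))

R iff V = False iff True = False
not N = not False = True
(R iff V) or not N = False or True = True
P or ((R iff V) or not N) = False or True = True
N and (P or ((R iff V) or not N)) = False and True = False
Hence #2 is false.

#1 false; #2 false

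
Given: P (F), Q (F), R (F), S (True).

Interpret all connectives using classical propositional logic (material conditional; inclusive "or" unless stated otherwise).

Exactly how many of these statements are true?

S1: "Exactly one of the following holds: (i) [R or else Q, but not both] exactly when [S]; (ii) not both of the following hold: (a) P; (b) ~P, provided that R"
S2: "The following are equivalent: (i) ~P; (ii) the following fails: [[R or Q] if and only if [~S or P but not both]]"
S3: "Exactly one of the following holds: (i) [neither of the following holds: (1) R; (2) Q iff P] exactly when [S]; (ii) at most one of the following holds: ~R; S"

1

S1: Parsed as ((R xor Q) iff S) xor (P nand (R -> not P))

R xor Q = False xor False = False
(R xor Q) iff S = False iff True = False
not P = not False = True
R -> not P = False -> True = True
P nand (R -> not P) = False nand True = True
((R xor Q) iff S) xor (P nand (R -> not P)) = False xor True = True
Thus S1 is true.

S2: This is not P iff not ((R or Q) iff (not S xor P)).

not P = not False = True
R or Q = False or False = False
not S = not True = False
not S xor P = False xor False = False
(R or Q) iff (not S xor P) = False iff False = True
not ((R or Q) iff (not S xor P)) = not True = False
not P iff not ((R or Q) iff (not S xor P)) = True iff False = False
Thus S2 is false.

S3: This is ((R nor (Q iff P)) iff S) xor (not R nand S).

Q iff P = False iff False = True
R nor (Q iff P) = False nor True = False
(R nor (Q iff P)) iff S = False iff True = False
not R = not False = True
not R nand S = True nand True = False
((R nor (Q iff P)) iff S) xor (not R nand S) = False xor False = False
So S3 is false.

Count: 1.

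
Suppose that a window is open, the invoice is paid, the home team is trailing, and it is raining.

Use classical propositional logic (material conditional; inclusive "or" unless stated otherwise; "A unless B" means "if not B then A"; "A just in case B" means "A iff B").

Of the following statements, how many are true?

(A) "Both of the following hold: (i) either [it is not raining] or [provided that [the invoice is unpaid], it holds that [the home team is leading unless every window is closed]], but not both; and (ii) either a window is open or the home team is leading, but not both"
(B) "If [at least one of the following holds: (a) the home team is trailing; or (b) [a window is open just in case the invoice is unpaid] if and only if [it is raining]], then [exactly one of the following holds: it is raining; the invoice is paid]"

1

Let N = "it is raining" (True), L = "the invoice is paid" (True), M = "the home team is leading" (False), D = "a window is open" (True).

(A): This is (not N xor (not L -> (M or not D))) and (D xor M).

not N = not True = False
not L = not True = False
not D = not True = False
M or not D = False or False = False
not L -> (M or not D) = False -> False = True
not N xor (not L -> (M or not D)) = False xor True = True
D xor M = True xor False = True
(not N xor (not L -> (M or not D))) and (D xor M) = True and True = True
So (A) is true.

(B): This is (not M or ((D iff not L) iff N)) -> (N xor L).

not M = not False = True
not L = not True = False
D iff not L = True iff False = False
(D iff not L) iff N = False iff True = False
not M or ((D iff not L) iff N) = True or False = True
N xor L = True xor True = False
(not M or ((D iff not L) iff N)) -> (N xor L) = True -> False = False
Thus (B) is false.

True statements: 1 ((A)).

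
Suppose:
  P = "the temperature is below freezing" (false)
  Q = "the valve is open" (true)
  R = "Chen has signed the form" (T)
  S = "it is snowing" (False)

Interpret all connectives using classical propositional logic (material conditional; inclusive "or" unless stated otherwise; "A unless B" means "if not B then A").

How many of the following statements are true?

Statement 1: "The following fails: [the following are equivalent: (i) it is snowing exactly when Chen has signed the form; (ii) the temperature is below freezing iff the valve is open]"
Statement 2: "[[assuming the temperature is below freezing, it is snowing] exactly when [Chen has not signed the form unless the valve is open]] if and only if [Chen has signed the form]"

Statement 1: In symbols: ~((S <-> R) <-> (P <-> Q))

S <-> R = F <-> T = F
P <-> Q = F <-> T = F
(S <-> R) <-> (P <-> Q) = F <-> F = T
~((S <-> R) <-> (P <-> Q)) = ~T = F
Thus Statement 1 is false.

Statement 2: Parsed as ((P -> S) <-> (~R | Q)) <-> R

P -> S = F -> F = T
~R = ~T = F
~R | Q = F | T = T
(P -> S) <-> (~R | Q) = T <-> T = T
((P -> S) <-> (~R | Q)) <-> R = T <-> T = T
So Statement 2 is true.

Count: 1.

1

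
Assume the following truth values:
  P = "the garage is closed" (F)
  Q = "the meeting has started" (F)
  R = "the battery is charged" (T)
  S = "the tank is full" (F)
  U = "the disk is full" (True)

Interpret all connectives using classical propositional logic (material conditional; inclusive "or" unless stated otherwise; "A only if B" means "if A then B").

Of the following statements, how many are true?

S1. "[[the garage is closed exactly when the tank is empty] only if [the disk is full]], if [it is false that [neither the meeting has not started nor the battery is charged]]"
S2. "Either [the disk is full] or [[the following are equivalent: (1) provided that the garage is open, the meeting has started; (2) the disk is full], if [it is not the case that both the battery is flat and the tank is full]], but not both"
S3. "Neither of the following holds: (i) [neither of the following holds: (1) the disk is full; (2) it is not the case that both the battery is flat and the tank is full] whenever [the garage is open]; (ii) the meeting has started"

3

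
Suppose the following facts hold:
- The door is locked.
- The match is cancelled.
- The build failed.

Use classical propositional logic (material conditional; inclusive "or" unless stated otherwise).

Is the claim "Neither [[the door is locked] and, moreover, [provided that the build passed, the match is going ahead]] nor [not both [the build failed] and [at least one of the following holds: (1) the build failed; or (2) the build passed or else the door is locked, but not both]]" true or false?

The statement is false.

Let G = "the door is locked" (T), D = "the build passed" (F), N = "the match is cancelled" (T).
Formalization: (G & (D -> ~N)) nor (~D nand (~D | (D xor G)))

~N = ~T = F
D -> ~N = F -> F = T
G & (D -> ~N) = T & T = T
~D = ~F = T
~D = ~F = T
D xor G = F xor T = T
~D | (D xor G) = T | T = T
~D nand (~D | (D xor G)) = T nand T = F
(G & (D -> ~N)) nor (~D nand (~D | (D xor G))) = T nor F = F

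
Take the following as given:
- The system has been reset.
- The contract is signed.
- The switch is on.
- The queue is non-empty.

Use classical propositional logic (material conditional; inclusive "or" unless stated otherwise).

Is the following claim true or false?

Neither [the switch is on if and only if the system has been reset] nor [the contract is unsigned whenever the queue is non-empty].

false

Let R = "the switch is on" (True), P = "the system has been reset" (True), S = "the queue is empty" (False), Q = "the contract is signed" (True).
Formalization: (R iff P) nor (not S -> not Q)

R iff P = True iff True = True
not S = not False = True
not Q = not True = False
not S -> not Q = True -> False = False
(R iff P) nor (not S -> not Q) = True nor False = False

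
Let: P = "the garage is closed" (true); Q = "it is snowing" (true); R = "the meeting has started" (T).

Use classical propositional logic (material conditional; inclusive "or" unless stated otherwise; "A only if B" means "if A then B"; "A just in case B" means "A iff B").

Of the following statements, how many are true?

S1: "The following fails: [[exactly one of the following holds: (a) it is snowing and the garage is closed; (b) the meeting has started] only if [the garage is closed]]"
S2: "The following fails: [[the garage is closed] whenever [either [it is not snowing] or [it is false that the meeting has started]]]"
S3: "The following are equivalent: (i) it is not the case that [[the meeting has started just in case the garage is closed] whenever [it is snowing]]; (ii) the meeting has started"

0

S1: Parsed as ¬(((Q ∧ P) ⊕ R) → P)

Q ∧ P = T ∧ T = T
(Q ∧ P) ⊕ R = T ⊕ T = F
((Q ∧ P) ⊕ R) → P = F → T = T
¬(((Q ∧ P) ⊕ R) → P) = ¬T = F
Thus S1 is false.

S2: In symbols: ¬((¬Q ∨ ¬R) → P)

¬Q = ¬T = F
¬R = ¬T = F
¬Q ∨ ¬R = F ∨ F = F
(¬Q ∨ ¬R) → P = F → T = T
¬((¬Q ∨ ¬R) → P) = ¬T = F
Thus S2 is false.

S3: Parsed as ¬(Q → (R ↔ P)) ↔ R

R ↔ P = T ↔ T = T
Q → (R ↔ P) = T → T = T
¬(Q → (R ↔ P)) = ¬T = F
¬(Q → (R ↔ P)) ↔ R = F ↔ T = F
Thus S3 is false.

0 of the 3 statements are true (none).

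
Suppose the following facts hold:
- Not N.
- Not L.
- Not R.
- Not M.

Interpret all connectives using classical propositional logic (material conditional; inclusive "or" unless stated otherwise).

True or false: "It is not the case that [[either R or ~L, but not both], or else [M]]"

False.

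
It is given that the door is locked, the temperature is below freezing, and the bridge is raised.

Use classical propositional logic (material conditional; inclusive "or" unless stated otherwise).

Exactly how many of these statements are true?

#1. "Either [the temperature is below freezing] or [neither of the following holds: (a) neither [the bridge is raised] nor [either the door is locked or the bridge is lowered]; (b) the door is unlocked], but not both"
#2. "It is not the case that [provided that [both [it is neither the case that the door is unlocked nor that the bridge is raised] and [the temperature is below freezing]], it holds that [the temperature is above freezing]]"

Let Q = "the temperature is below freezing" (T), R = "the bridge is raised" (T), P = "the door is locked" (T).

#1: This is Q xor ((R nor (P | ~R)) nor ~P).

~R = ~T = F
P | ~R = T | F = T
R nor (P | ~R) = T nor T = F
~P = ~T = F
(R nor (P | ~R)) nor ~P = F nor F = T
Q xor ((R nor (P | ~R)) nor ~P) = T xor T = F
Thus #1 is false.

#2: Parsed as ~(((~P nor R) & Q) -> ~Q)

~P = ~T = F
~P nor R = F nor T = F
(~P nor R) & Q = F & T = F
~Q = ~T = F
((~P nor R) & Q) -> ~Q = F -> F = T
~(((~P nor R) & Q) -> ~Q) = ~T = F
Hence #2 is false.

0 of the 2 statements are true (none).

0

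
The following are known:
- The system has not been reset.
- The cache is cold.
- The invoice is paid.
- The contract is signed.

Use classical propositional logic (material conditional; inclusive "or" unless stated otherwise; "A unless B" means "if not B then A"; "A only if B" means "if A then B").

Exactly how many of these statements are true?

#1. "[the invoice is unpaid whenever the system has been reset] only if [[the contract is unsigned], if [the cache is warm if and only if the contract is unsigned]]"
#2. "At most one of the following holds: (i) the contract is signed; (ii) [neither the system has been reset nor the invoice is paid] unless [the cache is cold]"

Let P = "the system has been reset" (False), R = "the invoice is paid" (True), Q = "the cache is warm" (False), S = "the contract is signed" (True).

#1: Formalization: (P -> not R) -> ((Q iff not S) -> not S)

not R = not True = False
P -> not R = False -> False = True
not S = not True = False
Q iff not S = False iff False = True
not S = not True = False
(Q iff not S) -> not S = True -> False = False
(P -> not R) -> ((Q iff not S) -> not S) = True -> False = False
Hence #1 is false.

#2: Formalization: S nand ((P nor R) or not Q)

P nor R = False nor True = False
not Q = not False = True
(P nor R) or not Q = False or True = True
S nand ((P nor R) or not Q) = True nand True = False
Thus #2 is false.

True statements: 0 (none).

0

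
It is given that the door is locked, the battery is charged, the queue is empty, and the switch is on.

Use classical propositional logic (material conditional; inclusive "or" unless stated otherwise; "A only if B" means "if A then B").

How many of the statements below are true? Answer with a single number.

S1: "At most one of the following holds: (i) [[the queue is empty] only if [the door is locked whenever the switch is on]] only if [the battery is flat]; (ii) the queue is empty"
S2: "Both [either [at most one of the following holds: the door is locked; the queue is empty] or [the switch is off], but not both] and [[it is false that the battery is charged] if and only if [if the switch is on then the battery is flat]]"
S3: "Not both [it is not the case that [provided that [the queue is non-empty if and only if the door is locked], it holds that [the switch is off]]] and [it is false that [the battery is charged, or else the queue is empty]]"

Let K = "the queue is empty" (True), M = "the switch is on" (True), N = "the door is locked" (True), L = "the battery is charged" (True).

S1: Formalization: ((K -> (M -> N)) -> not L) nand K

M -> N = True -> True = True
K -> (M -> N) = True -> True = True
not L = not True = False
(K -> (M -> N)) -> not L = True -> False = False
((K -> (M -> N)) -> not L) nand K = False nand True = True
So S1 is true.

S2: In symbols: ((N nand K) xor not M) and (not L iff (M -> not L))

N nand K = True nand True = False
not M = not True = False
(N nand K) xor not M = False xor False = False
not L = not True = False
not L = not True = False
M -> not L = True -> False = False
not L iff (M -> not L) = False iff False = True
((N nand K) xor not M) and (not L iff (M -> not L)) = False and True = False
Thus S2 is false.

S3: Formalization: not ((not K iff N) -> not M) nand not (L or K)

not K = not True = False
not K iff N = False iff True = False
not M = not True = False
(not K iff N) -> not M = False -> False = True
not ((not K iff N) -> not M) = not True = False
L or K = True or True = True
not (L or K) = not True = False
not ((not K iff N) -> not M) nand not (L or K) = False nand False = True
Thus S3 is true.

2 of the 3 statements are true (S1, S3).

2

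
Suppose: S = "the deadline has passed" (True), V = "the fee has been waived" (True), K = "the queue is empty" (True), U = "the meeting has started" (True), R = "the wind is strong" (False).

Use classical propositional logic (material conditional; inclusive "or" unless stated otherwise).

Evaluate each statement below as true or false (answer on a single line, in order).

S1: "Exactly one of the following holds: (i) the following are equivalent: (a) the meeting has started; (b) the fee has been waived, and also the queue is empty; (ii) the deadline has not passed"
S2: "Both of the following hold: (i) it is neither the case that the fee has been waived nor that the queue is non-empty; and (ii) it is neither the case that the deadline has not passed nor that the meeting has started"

S1: Formalization: (U <-> (V & K)) xor ~S

V & K = T & T = T
U <-> (V & K) = T <-> T = T
~S = ~T = F
(U <-> (V & K)) xor ~S = T xor F = T
Hence S1 is true.

S2: In symbols: (V nor ~K) & (~S nor U)

~K = ~T = F
V nor ~K = T nor F = F
~S = ~T = F
~S nor U = F nor T = F
(V nor ~K) & (~S nor U) = F & F = F
Thus S2 is false.

S1 true; S2 false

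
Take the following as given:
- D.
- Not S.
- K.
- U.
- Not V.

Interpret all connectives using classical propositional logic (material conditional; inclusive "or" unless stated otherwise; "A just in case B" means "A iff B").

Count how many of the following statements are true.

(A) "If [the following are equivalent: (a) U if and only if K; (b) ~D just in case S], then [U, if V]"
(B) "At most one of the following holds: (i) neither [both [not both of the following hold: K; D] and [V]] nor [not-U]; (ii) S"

2

(A): This is ((U iff K) iff (not D iff S)) -> (V -> U).

U iff K = True iff True = True
not D = not True = False
not D iff S = False iff False = True
(U iff K) iff (not D iff S) = True iff True = True
V -> U = False -> True = True
((U iff K) iff (not D iff S)) -> (V -> U) = True -> True = True
So (A) is true.

(B): Parsed as (((K nand D) and V) nor not U) nand S

K nand D = True nand True = False
(K nand D) and V = False and False = False
not U = not True = False
((K nand D) and V) nor not U = False nor False = True
(((K nand D) and V) nor not U) nand S = True nand False = True
So (B) is true.

2 of the 2 statements are true ((A), (B)).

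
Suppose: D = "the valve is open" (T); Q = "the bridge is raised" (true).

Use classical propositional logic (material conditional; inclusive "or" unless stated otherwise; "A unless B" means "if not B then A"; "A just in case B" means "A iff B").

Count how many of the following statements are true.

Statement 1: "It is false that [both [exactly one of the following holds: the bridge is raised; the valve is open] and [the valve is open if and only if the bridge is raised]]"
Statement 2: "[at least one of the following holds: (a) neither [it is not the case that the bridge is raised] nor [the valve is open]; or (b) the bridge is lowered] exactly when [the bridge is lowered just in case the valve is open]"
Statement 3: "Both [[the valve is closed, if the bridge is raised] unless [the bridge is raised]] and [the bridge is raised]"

3

Statement 1: Parsed as not ((Q xor D) and (D iff Q))

Q xor D = True xor True = False
D iff Q = True iff True = True
(Q xor D) and (D iff Q) = False and True = False
not ((Q xor D) and (D iff Q)) = not False = True
So Statement 1 is true.

Statement 2: In symbols: ((not Q nor D) or not Q) iff (not Q iff D)

not Q = not True = False
not Q nor D = False nor True = False
not Q = not True = False
(not Q nor D) or not Q = False or False = False
not Q = not True = False
not Q iff D = False iff True = False
((not Q nor D) or not Q) iff (not Q iff D) = False iff False = True
So Statement 2 is true.

Statement 3: Parsed as ((Q -> not D) or Q) and Q

not D = not True = False
Q -> not D = True -> False = False
(Q -> not D) or Q = False or True = True
((Q -> not D) or Q) and Q = True and True = True
Thus Statement 3 is true.

Count: 3.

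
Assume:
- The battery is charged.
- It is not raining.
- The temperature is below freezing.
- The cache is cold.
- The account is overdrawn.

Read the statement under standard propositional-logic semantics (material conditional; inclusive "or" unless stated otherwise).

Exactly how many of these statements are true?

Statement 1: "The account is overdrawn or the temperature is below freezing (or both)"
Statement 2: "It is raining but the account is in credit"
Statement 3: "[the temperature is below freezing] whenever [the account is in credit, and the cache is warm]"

Let S = "the account is overdrawn" (T), R = "the temperature is below freezing" (T), P = "it is raining" (F), N = "the cache is warm" (F).

Statement 1: Formalization: S ∨ R

S ∨ R = T ∨ T = T
Thus Statement 1 is true.

Statement 2: Parsed as P ∧ ¬S

¬S = ¬T = F
P ∧ ¬S = F ∧ F = F
So Statement 2 is false.

Statement 3: Formalization: (¬S ∧ N) → R

¬S = ¬T = F
¬S ∧ N = F ∧ F = F
(¬S ∧ N) → R = F → T = T
Hence Statement 3 is true.

2 of the 3 statements are true (Statement 1, Statement 3).

2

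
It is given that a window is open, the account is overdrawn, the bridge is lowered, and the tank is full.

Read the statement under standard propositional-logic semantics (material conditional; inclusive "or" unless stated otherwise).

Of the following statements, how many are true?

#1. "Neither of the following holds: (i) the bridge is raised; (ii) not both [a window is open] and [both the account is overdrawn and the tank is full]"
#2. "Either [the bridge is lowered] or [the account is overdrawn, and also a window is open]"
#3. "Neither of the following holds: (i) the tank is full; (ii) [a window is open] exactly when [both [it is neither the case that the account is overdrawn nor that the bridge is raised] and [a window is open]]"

Let R = "the bridge is raised" (False), P = "a window is open" (True), Q = "the account is overdrawn" (True), S = "the tank is full" (True).

#1: This is R nor (P nand (Q and S)).

Q and S = True and True = True
P nand (Q and S) = True nand True = False
R nor (P nand (Q and S)) = False nor False = True
Hence #1 is true.

#2: In symbols: not R or (Q and P)

not R = not False = True
Q and P = True and True = True
not R or (Q and P) = True or True = True
So #2 is true.

#3: This is S nor (P iff ((Q nor R) and P)).

Q nor R = True nor False = False
(Q nor R) and P = False and True = False
P iff ((Q nor R) and P) = True iff False = False
S nor (P iff ((Q nor R) and P)) = True nor False = False
Hence #3 is false.

Count: 2.

2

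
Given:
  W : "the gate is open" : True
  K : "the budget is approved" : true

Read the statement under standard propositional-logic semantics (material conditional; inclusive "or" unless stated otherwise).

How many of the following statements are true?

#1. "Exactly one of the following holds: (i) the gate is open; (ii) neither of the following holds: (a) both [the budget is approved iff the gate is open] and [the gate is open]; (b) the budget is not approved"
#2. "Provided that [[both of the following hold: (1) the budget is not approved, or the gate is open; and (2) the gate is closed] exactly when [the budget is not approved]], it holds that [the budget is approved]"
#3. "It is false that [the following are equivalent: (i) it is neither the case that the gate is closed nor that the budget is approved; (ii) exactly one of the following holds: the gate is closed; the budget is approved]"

3

#1: This is W xor (((K <-> W) & W) nor ~K).

K <-> W = T <-> T = T
(K <-> W) & W = T & T = T
~K = ~T = F
((K <-> W) & W) nor ~K = T nor F = F
W xor (((K <-> W) & W) nor ~K) = T xor F = T
Hence #1 is true.

#2: This is (((~K | W) & ~W) <-> ~K) -> K.

~K = ~T = F
~K | W = F | T = T
~W = ~T = F
(~K | W) & ~W = T & F = F
~K = ~T = F
((~K | W) & ~W) <-> ~K = F <-> F = T
(((~K | W) & ~W) <-> ~K) -> K = T -> T = T
So #2 is true.

#3: This is ~((~W nor K) <-> (~W xor K)).

~W = ~T = F
~W nor K = F nor T = F
~W = ~T = F
~W xor K = F xor T = T
(~W nor K) <-> (~W xor K) = F <-> T = F
~((~W nor K) <-> (~W xor K)) = ~F = T
Hence #3 is true.

True statements: 3 (#1, #2, #3).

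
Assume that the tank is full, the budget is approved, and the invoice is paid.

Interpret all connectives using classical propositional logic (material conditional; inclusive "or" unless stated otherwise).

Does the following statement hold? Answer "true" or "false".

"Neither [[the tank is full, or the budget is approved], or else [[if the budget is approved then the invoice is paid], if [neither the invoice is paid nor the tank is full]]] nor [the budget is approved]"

Let P = "the tank is full" (T), Q = "the budget is approved" (T), R = "the invoice is paid" (T).
This is ((P ∨ Q) ∨ ((R ↓ P) → (Q → R))) ↓ Q.

P ∨ Q = T ∨ T = T
R ↓ P = T ↓ T = F
Q → R = T → T = T
(R ↓ P) → (Q → R) = F → T = T
(P ∨ Q) ∨ ((R ↓ P) → (Q → R)) = T ∨ T = T
((P ∨ Q) ∨ ((R ↓ P) → (Q → R))) ↓ Q = T ↓ T = F

The statement is false.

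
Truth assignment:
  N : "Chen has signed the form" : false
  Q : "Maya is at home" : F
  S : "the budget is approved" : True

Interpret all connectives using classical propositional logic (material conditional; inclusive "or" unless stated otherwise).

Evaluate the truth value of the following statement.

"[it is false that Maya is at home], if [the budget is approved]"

In symbols: S → ¬Q

¬Q = ¬F = T
S → ¬Q = T → T = T

true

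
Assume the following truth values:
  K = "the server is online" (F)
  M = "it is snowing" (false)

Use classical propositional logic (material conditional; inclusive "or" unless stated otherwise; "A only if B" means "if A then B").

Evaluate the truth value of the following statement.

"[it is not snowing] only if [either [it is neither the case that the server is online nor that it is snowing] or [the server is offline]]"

True

In symbols: ~M -> ((K nor M) | ~K)

~M = ~F = T
K nor M = F nor F = T
~K = ~F = T
(K nor M) | ~K = T | T = T
~M -> ((K nor M) | ~K) = T -> T = T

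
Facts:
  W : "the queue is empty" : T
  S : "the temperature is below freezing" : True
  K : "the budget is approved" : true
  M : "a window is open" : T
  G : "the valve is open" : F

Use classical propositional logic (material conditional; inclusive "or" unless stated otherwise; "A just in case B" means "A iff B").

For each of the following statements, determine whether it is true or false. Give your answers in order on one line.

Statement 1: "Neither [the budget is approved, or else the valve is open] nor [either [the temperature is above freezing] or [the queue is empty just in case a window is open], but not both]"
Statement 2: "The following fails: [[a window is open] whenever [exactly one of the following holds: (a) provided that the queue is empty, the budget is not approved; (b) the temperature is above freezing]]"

Statement 1 false, Statement 2 false

Statement 1: Parsed as (K or G) nor (not S xor (W iff M))

K or G = True or False = True
not S = not True = False
W iff M = True iff True = True
not S xor (W iff M) = False xor True = True
(K or G) nor (not S xor (W iff M)) = True nor True = False
Hence Statement 1 is false.

Statement 2: Formalization: not (((W -> not K) xor not S) -> M)

not K = not True = False
W -> not K = True -> False = False
not S = not True = False
(W -> not K) xor not S = False xor False = False
((W -> not K) xor not S) -> M = False -> True = True
not (((W -> not K) xor not S) -> M) = not True = False
Hence Statement 2 is false.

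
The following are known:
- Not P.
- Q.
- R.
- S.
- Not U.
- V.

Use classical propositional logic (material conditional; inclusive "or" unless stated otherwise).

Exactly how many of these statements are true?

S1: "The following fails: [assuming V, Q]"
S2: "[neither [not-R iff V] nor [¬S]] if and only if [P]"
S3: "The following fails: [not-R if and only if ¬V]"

S1: Parsed as ~(V -> Q)

V -> Q = T -> T = T
~(V -> Q) = ~T = F
So S1 is false.

S2: In symbols: ((~R <-> V) nor ~S) <-> P

~R = ~T = F
~R <-> V = F <-> T = F
~S = ~T = F
(~R <-> V) nor ~S = F nor F = T
((~R <-> V) nor ~S) <-> P = T <-> F = F
Thus S2 is false.

S3: This is ~(~R <-> ~V).

~R = ~T = F
~V = ~T = F
~R <-> ~V = F <-> F = T
~(~R <-> ~V) = ~T = F
So S3 is false.

Count: 0.

0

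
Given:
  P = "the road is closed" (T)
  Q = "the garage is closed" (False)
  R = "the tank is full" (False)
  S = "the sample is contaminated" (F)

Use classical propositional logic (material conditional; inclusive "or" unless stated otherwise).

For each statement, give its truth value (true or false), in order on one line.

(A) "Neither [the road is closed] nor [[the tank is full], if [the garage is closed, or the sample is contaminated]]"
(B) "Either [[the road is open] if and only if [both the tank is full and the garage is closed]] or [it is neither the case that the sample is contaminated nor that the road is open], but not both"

(A): Formalization: P ↓ ((Q ∨ S) → R)

Q ∨ S = F ∨ F = F
(Q ∨ S) → R = F → F = T
P ↓ ((Q ∨ S) → R) = T ↓ T = F
Thus (A) is false.

(B): Parsed as (¬P ↔ (R ∧ Q)) ⊕ (S ↓ ¬P)

¬P = ¬T = F
R ∧ Q = F ∧ F = F
¬P ↔ (R ∧ Q) = F ↔ F = T
¬P = ¬T = F
S ↓ ¬P = F ↓ F = T
(¬P ↔ (R ∧ Q)) ⊕ (S ↓ ¬P) = T ⊕ T = F
So (B) is false.

(A) false, (B) false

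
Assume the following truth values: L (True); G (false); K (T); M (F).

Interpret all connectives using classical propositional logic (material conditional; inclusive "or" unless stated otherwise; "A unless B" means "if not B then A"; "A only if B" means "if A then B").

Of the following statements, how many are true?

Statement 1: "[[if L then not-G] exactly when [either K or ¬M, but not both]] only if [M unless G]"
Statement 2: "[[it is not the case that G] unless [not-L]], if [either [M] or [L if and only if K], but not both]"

Statement 1: Formalization: ((L -> ~G) <-> (K xor ~M)) -> (M | G)

~G = ~F = T
L -> ~G = T -> T = T
~M = ~F = T
K xor ~M = T xor T = F
(L -> ~G) <-> (K xor ~M) = T <-> F = F
M | G = F | F = F
((L -> ~G) <-> (K xor ~M)) -> (M | G) = F -> F = T
Hence Statement 1 is true.

Statement 2: Parsed as (M xor (L <-> K)) -> (~G | ~L)

L <-> K = T <-> T = T
M xor (L <-> K) = F xor T = T
~G = ~F = T
~L = ~T = F
~G | ~L = T | F = T
(M xor (L <-> K)) -> (~G | ~L) = T -> T = T
Hence Statement 2 is true.

True statements: 2 (Statement 1, Statement 2).

2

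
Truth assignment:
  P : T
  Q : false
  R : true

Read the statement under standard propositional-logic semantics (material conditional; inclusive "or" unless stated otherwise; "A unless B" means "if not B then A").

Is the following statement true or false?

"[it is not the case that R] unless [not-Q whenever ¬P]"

Parsed as ~R | (~P -> ~Q)

~R = ~T = F
~P = ~T = F
~Q = ~F = T
~P -> ~Q = F -> T = T
~R | (~P -> ~Q) = F | T = T

True.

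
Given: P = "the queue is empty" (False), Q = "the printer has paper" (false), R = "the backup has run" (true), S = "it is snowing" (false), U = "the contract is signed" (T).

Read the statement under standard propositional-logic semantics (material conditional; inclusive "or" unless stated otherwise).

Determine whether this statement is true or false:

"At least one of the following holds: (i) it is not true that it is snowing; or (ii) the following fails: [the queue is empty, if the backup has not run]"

In symbols: ~S | ~(~R -> P)

~S = ~F = T
~R = ~T = F
~R -> P = F -> F = T
~(~R -> P) = ~T = F
~S | ~(~R -> P) = T | F = T

True.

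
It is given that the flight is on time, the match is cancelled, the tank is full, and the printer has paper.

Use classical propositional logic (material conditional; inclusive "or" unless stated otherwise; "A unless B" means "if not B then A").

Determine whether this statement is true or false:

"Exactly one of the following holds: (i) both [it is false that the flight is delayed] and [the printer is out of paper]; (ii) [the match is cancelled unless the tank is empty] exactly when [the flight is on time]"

true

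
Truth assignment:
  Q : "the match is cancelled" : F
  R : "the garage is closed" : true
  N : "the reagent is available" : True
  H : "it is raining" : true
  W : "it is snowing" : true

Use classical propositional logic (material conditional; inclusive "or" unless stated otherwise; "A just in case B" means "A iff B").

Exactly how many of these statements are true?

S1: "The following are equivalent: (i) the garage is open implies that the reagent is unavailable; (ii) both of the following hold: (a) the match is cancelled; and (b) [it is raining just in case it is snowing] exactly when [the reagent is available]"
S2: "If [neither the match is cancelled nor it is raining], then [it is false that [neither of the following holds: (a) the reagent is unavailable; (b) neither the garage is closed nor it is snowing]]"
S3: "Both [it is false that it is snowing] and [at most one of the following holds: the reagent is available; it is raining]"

1

S1: This is (¬R → ¬N) ↔ (Q ∧ ((H ↔ W) ↔ N)).

¬R = ¬T = F
¬N = ¬T = F
¬R → ¬N = F → F = T
H ↔ W = T ↔ T = T
(H ↔ W) ↔ N = T ↔ T = T
Q ∧ ((H ↔ W) ↔ N) = F ∧ T = F
(¬R → ¬N) ↔ (Q ∧ ((H ↔ W) ↔ N)) = T ↔ F = F
So S1 is false.

S2: In symbols: (Q ↓ H) → ¬(¬N ↓ (R ↓ W))

Q ↓ H = F ↓ T = F
¬N = ¬T = F
R ↓ W = T ↓ T = F
¬N ↓ (R ↓ W) = F ↓ F = T
¬(¬N ↓ (R ↓ W)) = ¬T = F
(Q ↓ H) → ¬(¬N ↓ (R ↓ W)) = F → F = T
Thus S2 is true.

S3: Formalization: ¬W ∧ (N ↑ H)

¬W = ¬T = F
N ↑ H = T ↑ T = F
¬W ∧ (N ↑ H) = F ∧ F = F
Hence S3 is false.

1 of the 3 statements is true.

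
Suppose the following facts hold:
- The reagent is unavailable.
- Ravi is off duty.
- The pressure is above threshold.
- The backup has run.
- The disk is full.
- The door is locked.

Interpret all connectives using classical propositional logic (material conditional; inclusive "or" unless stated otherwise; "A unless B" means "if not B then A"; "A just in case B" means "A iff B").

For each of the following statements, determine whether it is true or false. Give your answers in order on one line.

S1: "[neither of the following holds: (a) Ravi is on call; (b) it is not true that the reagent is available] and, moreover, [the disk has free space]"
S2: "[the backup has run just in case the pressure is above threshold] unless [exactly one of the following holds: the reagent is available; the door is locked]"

Let Q = "Ravi is on call" (F), P = "the reagent is available" (F), U = "the disk is full" (T), S = "the backup has run" (T), R = "the pressure is above threshold" (T), V = "the door is locked" (T).

S1: Formalization: (Q nor ~P) & ~U

~P = ~F = T
Q nor ~P = F nor T = F
~U = ~T = F
(Q nor ~P) & ~U = F & F = F
So S1 is false.

S2: Formalization: (S <-> R) | (P xor V)

S <-> R = T <-> T = T
P xor V = F xor T = T
(S <-> R) | (P xor V) = T | T = T
Hence S2 is true.

S1 F, S2 T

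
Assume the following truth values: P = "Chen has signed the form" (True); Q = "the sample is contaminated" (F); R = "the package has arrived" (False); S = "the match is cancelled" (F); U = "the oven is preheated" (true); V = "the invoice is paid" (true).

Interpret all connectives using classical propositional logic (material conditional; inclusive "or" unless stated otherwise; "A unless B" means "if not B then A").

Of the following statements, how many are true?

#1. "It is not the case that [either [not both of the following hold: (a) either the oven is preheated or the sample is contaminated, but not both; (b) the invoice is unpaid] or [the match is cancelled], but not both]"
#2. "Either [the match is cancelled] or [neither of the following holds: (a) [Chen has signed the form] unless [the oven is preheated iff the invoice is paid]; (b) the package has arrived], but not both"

0

#1: Parsed as ~(((U xor Q) nand ~V) xor S)

U xor Q = T xor F = T
~V = ~T = F
(U xor Q) nand ~V = T nand F = T
((U xor Q) nand ~V) xor S = T xor F = T
~(((U xor Q) nand ~V) xor S) = ~T = F
Thus #1 is false.

#2: In symbols: S xor ((P | (U <-> V)) nor R)

U <-> V = T <-> T = T
P | (U <-> V) = T | T = T
(P | (U <-> V)) nor R = T nor F = F
S xor ((P | (U <-> V)) nor R) = F xor F = F
Hence #2 is false.

0 of the 2 statements are true (none).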